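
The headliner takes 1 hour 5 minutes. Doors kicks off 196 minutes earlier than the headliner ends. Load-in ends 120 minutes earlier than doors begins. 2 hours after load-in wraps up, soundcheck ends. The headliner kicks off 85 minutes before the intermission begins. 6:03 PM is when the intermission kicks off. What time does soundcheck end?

The headliner starts at 6:03 PM − 85 min = 4:38 PM.
The headliner ends at 4:38 PM + 65 min = 5:43 PM.
Doors starts at 5:43 PM − 196 min = 2:27 PM.
Load-in ends at 2:27 PM − 120 min = 12:27 PM.
Soundcheck ends at 12:27 PM + 120 min = 2:27 PM.

2:27 PM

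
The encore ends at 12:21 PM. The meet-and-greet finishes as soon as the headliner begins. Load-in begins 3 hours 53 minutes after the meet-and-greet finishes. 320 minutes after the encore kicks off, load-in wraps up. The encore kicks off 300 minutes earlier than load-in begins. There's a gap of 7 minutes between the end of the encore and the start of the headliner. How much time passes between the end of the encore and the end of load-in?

The headliner starts at 12:21 PM + 7 min = 12:28 PM.
So the meet-and-greet ends at 12:28 PM.
Load-in starts at 12:28 PM + 233 min = 4:21 PM.
The encore starts at 4:21 PM − 300 min = 11:21 AM.
Load-in ends at 11:21 AM + 320 min = 4:41 PM.
From 12:21 PM to 4:41 PM is 4 h 20 min.

4 h 20 min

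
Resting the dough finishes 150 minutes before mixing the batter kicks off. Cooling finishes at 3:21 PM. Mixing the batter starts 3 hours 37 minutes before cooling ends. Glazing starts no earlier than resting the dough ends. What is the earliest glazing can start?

Mixing the batter starts at 3:21 PM − 217 min = 11:44 AM.
Resting the dough ends at 11:44 AM − 150 min = 9:14 AM.
Glazing is bounded by resting the dough, so the earliest it can start is 9:14 AM.

9:14 AM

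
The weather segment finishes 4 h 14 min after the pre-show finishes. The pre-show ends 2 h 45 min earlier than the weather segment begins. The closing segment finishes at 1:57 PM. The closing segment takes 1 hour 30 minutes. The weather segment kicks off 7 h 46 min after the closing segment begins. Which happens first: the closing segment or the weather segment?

the closing segment

The closing segment starts at 1:57 PM − 90 min = 12:27 PM.
The weather segment starts at 12:27 PM + 466 min = 8:13 PM.
The closing segment starts at 12:27 PM and the weather segment starts at 8:13 PM, so the closing segment is first.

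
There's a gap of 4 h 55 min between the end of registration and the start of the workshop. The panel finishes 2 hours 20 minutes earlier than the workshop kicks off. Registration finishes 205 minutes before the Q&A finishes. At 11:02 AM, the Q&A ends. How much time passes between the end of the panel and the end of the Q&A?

50 minutes

Registration ends at 11:02 AM − 205 min = 7:37 AM.
The workshop starts at 7:37 AM + 295 min = 12:32 PM.
The panel ends at 12:32 PM − 140 min = 10:12 AM.
From 10:12 AM to 11:02 AM is 50 minutes.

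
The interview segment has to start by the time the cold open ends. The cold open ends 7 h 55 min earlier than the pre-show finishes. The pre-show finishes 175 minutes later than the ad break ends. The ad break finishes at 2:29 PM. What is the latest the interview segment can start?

9:29 AM

The pre-show ends at 2:29 PM + 175 min = 5:24 PM.
The cold open ends at 5:24 PM − 475 min = 9:29 AM.
The interview segment is bounded by the cold open, so the latest it can start is 9:29 AM.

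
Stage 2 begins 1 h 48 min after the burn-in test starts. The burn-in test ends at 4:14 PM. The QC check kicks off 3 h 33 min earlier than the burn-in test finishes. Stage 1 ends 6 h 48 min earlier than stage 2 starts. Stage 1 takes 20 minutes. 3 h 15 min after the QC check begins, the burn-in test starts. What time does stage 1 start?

10:36 AM

The QC check starts at 4:14 PM − 213 min = 12:41 PM.
The burn-in test starts at 12:41 PM + 195 min = 3:56 PM.
Stage 2 starts at 3:56 PM + 108 min = 5:44 PM.
Stage 1 ends at 5:44 PM − 408 min = 10:56 AM.
Stage 1 starts at 10:56 AM − 20 min = 10:36 AM.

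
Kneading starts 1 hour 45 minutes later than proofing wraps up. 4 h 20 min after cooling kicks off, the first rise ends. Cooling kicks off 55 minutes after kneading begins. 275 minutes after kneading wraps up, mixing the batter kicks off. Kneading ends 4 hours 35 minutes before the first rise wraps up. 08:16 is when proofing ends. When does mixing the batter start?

15:16

Kneading starts at 08:16 + 105 min = 10:01.
Cooling starts at 10:01 + 55 min = 10:56.
The first rise ends at 10:56 + 260 min = 15:16.
Kneading ends at 15:16 − 275 min = 10:41.
Mixing the batter starts at 10:41 + 275 min = 15:16.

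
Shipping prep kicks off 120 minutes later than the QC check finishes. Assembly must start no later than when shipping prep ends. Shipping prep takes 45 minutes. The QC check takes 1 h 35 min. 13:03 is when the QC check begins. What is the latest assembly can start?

The QC check ends at 13:03 + 95 min = 14:38.
Shipping prep starts at 14:38 + 120 min = 16:38.
Shipping prep ends at 16:38 + 45 min = 17:23.
Assembly is bounded by shipping prep, so the latest it can start is 17:23.

17:23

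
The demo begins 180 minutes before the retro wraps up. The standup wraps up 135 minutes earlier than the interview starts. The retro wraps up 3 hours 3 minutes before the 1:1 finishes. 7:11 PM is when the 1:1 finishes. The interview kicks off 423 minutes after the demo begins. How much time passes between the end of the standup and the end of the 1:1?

The retro ends at 7:11 PM − 183 min = 4:08 PM.
The demo starts at 4:08 PM − 180 min = 1:08 PM.
The interview starts at 1:08 PM + 423 min = 8:11 PM.
The standup ends at 8:11 PM − 135 min = 5:56 PM.
From 5:56 PM to 7:11 PM is 1 h 15 min.

1 h 15 min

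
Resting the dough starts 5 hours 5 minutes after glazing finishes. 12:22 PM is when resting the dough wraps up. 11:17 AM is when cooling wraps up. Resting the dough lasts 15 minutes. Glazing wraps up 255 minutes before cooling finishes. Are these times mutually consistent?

Glazing ends at 11:17 AM − 255 min = 7:02 AM.
Resting the dough starts at 7:02 AM + 305 min = 12:07 PM.
Resting the dough ends at 12:07 PM + 15 min = 12:22 PM.
That matches the stated 12:22 PM, so the schedule is consistent.

Yes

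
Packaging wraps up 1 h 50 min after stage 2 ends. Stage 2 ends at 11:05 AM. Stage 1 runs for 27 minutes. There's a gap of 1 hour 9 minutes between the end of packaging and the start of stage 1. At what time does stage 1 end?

2:31 PM

Packaging ends at 11:05 AM + 110 min = 12:55 PM.
Stage 1 starts at 12:55 PM + 69 min = 2:04 PM.
Stage 1 ends at 2:04 PM + 27 min = 2:31 PM.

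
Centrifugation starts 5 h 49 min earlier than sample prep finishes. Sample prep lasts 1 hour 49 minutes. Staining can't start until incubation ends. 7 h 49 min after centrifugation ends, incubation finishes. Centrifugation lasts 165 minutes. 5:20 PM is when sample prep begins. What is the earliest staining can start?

11:54 PM

Sample prep ends at 5:20 PM + 109 min = 7:09 PM.
Centrifugation starts at 7:09 PM − 349 min = 1:20 PM.
Centrifugation ends at 1:20 PM + 165 min = 4:05 PM.
Incubation ends at 4:05 PM + 469 min = 11:54 PM.
Staining is bounded by incubation, so the earliest it can start is 11:54 PM.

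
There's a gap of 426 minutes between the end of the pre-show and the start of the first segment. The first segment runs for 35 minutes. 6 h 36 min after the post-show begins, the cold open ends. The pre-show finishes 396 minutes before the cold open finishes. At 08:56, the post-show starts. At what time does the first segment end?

16:37

The cold open ends at 08:56 + 396 min = 15:32.
The pre-show ends at 15:32 − 396 min = 08:56.
The first segment starts at 08:56 + 426 min = 16:02.
The first segment ends at 16:02 + 35 min = 16:37.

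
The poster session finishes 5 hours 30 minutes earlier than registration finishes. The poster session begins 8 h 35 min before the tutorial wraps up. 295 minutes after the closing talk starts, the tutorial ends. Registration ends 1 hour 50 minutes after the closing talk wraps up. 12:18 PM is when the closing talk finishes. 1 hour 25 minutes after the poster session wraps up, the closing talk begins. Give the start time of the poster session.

Registration ends at 12:18 PM + 110 min = 2:08 PM.
The poster session ends at 2:08 PM − 330 min = 8:38 AM.
The closing talk starts at 8:38 AM + 85 min = 10:03 AM.
The tutorial ends at 10:03 AM + 295 min = 2:58 PM.
The poster session starts at 2:58 PM − 515 min = 6:23 AM.

6:23 AM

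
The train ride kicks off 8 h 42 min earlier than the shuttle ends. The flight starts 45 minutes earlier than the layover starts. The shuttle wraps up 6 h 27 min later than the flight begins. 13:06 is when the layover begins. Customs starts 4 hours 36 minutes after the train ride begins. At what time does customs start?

14:42

The flight starts at 13:06 − 45 min = 12:21.
The shuttle ends at 12:21 + 387 min = 18:48.
The train ride starts at 18:48 − 522 min = 10:06.
Customs starts at 10:06 + 276 min = 14:42.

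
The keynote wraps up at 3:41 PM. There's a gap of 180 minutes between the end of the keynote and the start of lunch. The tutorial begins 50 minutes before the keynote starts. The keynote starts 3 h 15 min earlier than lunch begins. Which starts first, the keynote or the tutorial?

the tutorial

Lunch starts at 3:41 PM + 180 min = 6:41 PM.
The keynote starts at 6:41 PM − 195 min = 3:26 PM.
The tutorial starts at 3:26 PM − 50 min = 2:36 PM.
The keynote starts at 3:26 PM and the tutorial starts at 2:36 PM, so the tutorial is first.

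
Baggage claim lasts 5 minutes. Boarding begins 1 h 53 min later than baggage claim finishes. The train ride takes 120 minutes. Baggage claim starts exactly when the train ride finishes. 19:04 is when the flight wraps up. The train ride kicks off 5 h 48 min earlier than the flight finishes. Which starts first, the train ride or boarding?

the train ride

The train ride starts at 19:04 − 348 min = 13:16.
The train ride ends at 13:16 + 120 min = 15:16.
So baggage claim starts at 15:16.
Baggage claim ends at 15:16 + 5 min = 15:21.
Boarding starts at 15:21 + 113 min = 17:14.
The train ride starts at 13:16 and boarding starts at 17:14, so the train ride is first.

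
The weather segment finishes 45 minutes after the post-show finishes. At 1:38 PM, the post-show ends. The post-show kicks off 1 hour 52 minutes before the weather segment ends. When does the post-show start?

12:31 PM

The weather segment ends at 1:38 PM + 45 min = 2:23 PM.
The post-show starts at 2:23 PM − 112 min = 12:31 PM.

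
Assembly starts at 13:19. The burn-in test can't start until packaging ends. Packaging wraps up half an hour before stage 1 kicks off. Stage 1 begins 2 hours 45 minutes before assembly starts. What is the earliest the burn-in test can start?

Stage 1 starts at 13:19 − 165 min = 10:34.
Packaging ends at 10:34 − 30 min = 10:04.
The burn-in test is bounded by packaging, so the earliest it can start is 10:04.

10:04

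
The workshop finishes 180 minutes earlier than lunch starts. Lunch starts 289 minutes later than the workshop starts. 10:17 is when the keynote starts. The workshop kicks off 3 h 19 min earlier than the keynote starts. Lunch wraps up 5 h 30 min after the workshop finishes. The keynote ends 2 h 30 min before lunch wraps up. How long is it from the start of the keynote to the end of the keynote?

The workshop starts at 10:17 − 199 min = 06:58.
Lunch starts at 06:58 + 289 min = 11:47.
The workshop ends at 11:47 − 180 min = 08:47.
Lunch ends at 08:47 + 330 min = 14:17.
The keynote ends at 14:17 − 150 min = 11:47.
From 10:17 to 11:47 is 1 hour 30 minutes.

1 hour 30 minutes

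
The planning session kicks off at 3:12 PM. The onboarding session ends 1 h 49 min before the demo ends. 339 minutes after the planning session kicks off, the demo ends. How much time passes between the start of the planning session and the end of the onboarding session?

The demo ends at 3:12 PM + 339 min = 8:51 PM.
The onboarding session ends at 8:51 PM − 109 min = 7:02 PM.
From 3:12 PM to 7:02 PM is 3 h 50 min.

3 h 50 min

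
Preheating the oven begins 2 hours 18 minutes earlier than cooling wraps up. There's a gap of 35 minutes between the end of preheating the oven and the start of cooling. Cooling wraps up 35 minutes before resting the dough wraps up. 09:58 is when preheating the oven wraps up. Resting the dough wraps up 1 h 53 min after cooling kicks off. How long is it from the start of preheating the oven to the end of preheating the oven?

25 minutes

Cooling starts at 09:58 + 35 min = 10:33.
Resting the dough ends at 10:33 + 113 min = 12:26.
Cooling ends at 12:26 − 35 min = 11:51.
Preheating the oven starts at 11:51 − 138 min = 09:33.
From 09:33 to 09:58 is 25 minutes.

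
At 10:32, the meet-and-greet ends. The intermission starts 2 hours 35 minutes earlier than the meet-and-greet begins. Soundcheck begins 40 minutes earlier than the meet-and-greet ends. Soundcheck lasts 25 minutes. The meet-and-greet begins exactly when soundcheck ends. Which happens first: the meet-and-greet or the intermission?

Soundcheck starts at 10:32 − 40 min = 09:52.
Soundcheck ends at 09:52 + 25 min = 10:17.
So the meet-and-greet starts at 10:17.
The intermission starts at 10:17 − 155 min = 07:42.
The meet-and-greet starts at 10:17 and the intermission starts at 07:42, so the intermission is first.

the intermission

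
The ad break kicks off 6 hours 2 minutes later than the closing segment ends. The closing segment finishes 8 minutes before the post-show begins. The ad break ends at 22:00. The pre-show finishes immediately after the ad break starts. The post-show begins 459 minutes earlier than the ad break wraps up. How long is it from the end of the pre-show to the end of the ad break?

The post-show starts at 22:00 − 459 min = 14:21.
The closing segment ends at 14:21 − 8 min = 14:13.
The ad break starts at 14:13 + 362 min = 20:15.
So the pre-show ends at 20:15.
From 20:15 to 22:00 is 1 h 45 min.

1 h 45 min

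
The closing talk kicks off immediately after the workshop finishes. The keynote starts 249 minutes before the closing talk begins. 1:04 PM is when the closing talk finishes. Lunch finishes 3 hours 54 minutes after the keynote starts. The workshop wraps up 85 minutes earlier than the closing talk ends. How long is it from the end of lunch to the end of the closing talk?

100 minutes

The workshop ends at 1:04 PM − 85 min = 11:39 AM.
So the closing talk starts at 11:39 AM.
The keynote starts at 11:39 AM − 249 min = 7:30 AM.
Lunch ends at 7:30 AM + 234 min = 11:24 AM.
From 11:24 AM to 1:04 PM is 100 minutes.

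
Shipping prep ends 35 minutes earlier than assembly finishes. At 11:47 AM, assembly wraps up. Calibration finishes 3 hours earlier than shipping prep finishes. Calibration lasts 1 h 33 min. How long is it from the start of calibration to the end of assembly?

Shipping prep ends at 11:47 AM − 35 min = 11:12 AM.
Calibration ends at 11:12 AM − 180 min = 8:12 AM.
Calibration starts at 8:12 AM − 93 min = 6:39 AM.
From 6:39 AM to 11:47 AM is 5 hours 8 minutes.

5 hours 8 minutes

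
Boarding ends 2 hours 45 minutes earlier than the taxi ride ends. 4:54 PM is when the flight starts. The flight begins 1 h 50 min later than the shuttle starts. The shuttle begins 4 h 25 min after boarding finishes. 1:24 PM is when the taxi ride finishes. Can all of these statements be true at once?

Boarding ends at 1:24 PM − 165 min = 10:39 AM.
The shuttle starts at 10:39 AM + 265 min = 3:04 PM.
The flight starts at 3:04 PM + 110 min = 4:54 PM.
That matches the stated 4:54 PM, so the schedule is consistent.

Yes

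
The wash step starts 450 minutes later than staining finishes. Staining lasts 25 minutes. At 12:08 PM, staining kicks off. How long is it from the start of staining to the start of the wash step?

Staining ends at 12:08 PM + 25 min = 12:33 PM.
The wash step starts at 12:33 PM + 450 min = 8:03 PM.
From 12:08 PM to 8:03 PM is 475 minutes.

475 minutes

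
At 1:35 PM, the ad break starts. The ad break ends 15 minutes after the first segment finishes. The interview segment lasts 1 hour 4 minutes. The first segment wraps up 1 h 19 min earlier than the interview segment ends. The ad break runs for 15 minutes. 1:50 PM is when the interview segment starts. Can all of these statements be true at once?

Yes

The interview segment ends at 1:50 PM + 64 min = 2:54 PM.
The first segment ends at 2:54 PM − 79 min = 1:35 PM.
The ad break ends at 1:35 PM + 15 min = 1:50 PM.
The ad break starts at 1:50 PM − 15 min = 1:35 PM.
That matches the stated 1:35 PM, so the schedule is consistent.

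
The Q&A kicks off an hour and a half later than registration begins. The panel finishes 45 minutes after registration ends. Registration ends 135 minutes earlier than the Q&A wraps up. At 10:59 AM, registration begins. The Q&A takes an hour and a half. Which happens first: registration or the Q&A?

registration

The Q&A starts at 10:59 AM + 90 min = 12:29 PM.
Registration starts at 10:59 AM and the Q&A starts at 12:29 PM, so registration is first.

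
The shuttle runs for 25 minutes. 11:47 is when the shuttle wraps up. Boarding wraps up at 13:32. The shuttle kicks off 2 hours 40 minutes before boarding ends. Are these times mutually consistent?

No

The shuttle starts at 13:32 − 160 min = 10:52.
The shuttle ends at 10:52 + 25 min = 11:17.
But the shuttle is also said to end at 11:47 — a 30-minute conflict.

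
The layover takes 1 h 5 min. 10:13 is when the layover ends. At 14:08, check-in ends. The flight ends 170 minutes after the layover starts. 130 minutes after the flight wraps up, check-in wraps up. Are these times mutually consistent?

The layover starts at 10:13 − 65 min = 09:08.
The flight ends at 09:08 + 170 min = 11:58.
Check-in ends at 11:58 + 130 min = 14:08.
That matches the stated 14:08, so the schedule is consistent.

Yes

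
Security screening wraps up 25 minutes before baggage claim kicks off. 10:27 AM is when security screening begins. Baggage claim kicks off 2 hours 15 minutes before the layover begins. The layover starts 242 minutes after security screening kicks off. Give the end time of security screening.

The layover starts at 10:27 AM + 242 min = 2:29 PM.
Baggage claim starts at 2:29 PM − 135 min = 12:14 PM.
Security screening ends at 12:14 PM − 25 min = 11:49 AM.

11:49 AM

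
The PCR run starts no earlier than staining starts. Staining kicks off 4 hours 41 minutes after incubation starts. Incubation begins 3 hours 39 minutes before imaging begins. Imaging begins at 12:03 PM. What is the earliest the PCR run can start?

Incubation starts at 12:03 PM − 219 min = 8:24 AM.
Staining starts at 8:24 AM + 281 min = 1:05 PM.
The PCR run is bounded by staining, so the earliest it can start is 1:05 PM.

1:05 PM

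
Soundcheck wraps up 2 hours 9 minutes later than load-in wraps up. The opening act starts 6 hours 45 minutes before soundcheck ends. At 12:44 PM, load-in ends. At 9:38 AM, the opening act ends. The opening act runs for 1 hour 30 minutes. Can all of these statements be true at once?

Soundcheck ends at 12:44 PM + 129 min = 2:53 PM.
The opening act starts at 2:53 PM − 405 min = 8:08 AM.
The opening act ends at 8:08 AM + 90 min = 9:38 AM.
That matches the stated 9:38 AM, so the schedule is consistent.

Yes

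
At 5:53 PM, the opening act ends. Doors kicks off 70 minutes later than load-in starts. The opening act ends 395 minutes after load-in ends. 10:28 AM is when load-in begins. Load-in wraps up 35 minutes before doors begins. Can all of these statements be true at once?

Doors starts at 10:28 AM + 70 min = 11:38 AM.
Load-in ends at 11:38 AM − 35 min = 11:03 AM.
The opening act ends at 11:03 AM + 395 min = 5:38 PM.
But the opening act is also said to end at 5:53 PM — a 15-minute conflict.

No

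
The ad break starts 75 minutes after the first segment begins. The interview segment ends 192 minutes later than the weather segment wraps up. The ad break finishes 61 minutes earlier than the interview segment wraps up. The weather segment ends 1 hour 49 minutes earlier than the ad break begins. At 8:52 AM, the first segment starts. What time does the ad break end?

The ad break starts at 8:52 AM + 75 min = 10:07 AM.
The weather segment ends at 10:07 AM − 109 min = 8:18 AM.
The interview segment ends at 8:18 AM + 192 min = 11:30 AM.
The ad break ends at 11:30 AM − 61 min = 10:29 AM.

10:29 AM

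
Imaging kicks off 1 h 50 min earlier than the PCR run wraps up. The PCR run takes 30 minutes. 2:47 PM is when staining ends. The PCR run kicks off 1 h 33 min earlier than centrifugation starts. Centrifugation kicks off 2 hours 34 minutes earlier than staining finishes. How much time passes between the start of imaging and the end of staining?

Centrifugation starts at 2:47 PM − 154 min = 12:13 PM.
The PCR run starts at 12:13 PM − 93 min = 10:40 AM.
The PCR run ends at 10:40 AM + 30 min = 11:10 AM.
Imaging starts at 11:10 AM − 110 min = 9:20 AM.
From 9:20 AM to 2:47 PM is 5 h 27 min.

5 h 27 min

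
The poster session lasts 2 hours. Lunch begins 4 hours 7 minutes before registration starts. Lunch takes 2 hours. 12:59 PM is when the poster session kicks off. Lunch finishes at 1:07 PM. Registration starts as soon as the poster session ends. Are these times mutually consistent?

The poster session ends at 12:59 PM + 120 min = 2:59 PM.
So registration starts at 2:59 PM.
Lunch starts at 2:59 PM − 247 min = 10:52 AM.
Lunch ends at 10:52 AM + 120 min = 12:52 PM.
But lunch is also said to end at 1:07 PM — a 15-minute conflict.

No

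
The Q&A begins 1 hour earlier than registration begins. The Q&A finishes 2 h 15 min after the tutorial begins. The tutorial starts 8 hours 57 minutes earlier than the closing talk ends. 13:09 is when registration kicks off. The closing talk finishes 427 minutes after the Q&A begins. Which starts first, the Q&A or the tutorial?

The Q&A starts at 13:09 − 60 min = 12:09.
The closing talk ends at 12:09 + 427 min = 19:16.
The tutorial starts at 19:16 − 537 min = 10:19.
The Q&A starts at 12:09 and the tutorial starts at 10:19, so the tutorial is first.

the tutorial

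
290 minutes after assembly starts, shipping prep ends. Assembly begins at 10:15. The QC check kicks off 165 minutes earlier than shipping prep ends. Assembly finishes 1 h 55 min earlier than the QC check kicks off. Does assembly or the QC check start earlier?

assembly

Shipping prep ends at 10:15 + 290 min = 15:05.
The QC check starts at 15:05 − 165 min = 12:20.
Assembly starts at 10:15 and the QC check starts at 12:20, so assembly is first.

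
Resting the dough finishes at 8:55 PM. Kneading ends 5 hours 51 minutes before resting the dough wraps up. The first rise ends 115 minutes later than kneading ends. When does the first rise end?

4:59 PM

Kneading ends at 8:55 PM − 351 min = 3:04 PM.
The first rise ends at 3:04 PM + 115 min = 4:59 PM.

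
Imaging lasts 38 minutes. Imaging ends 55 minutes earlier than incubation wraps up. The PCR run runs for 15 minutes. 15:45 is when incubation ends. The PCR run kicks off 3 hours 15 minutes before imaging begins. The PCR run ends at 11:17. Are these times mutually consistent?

No

Imaging ends at 15:45 − 55 min = 14:50.
Imaging starts at 14:50 − 38 min = 14:12.
The PCR run starts at 14:12 − 195 min = 10:57.
The PCR run ends at 10:57 + 15 min = 11:12.
But the PCR run is also said to end at 11:17 — a 5-minute conflict.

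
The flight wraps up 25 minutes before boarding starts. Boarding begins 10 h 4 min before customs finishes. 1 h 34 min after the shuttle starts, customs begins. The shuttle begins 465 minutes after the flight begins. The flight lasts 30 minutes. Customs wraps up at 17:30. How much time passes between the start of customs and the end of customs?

1 h 40 min

Boarding starts at 17:30 − 604 min = 07:26.
The flight ends at 07:26 − 25 min = 07:01.
The flight starts at 07:01 − 30 min = 06:31.
The shuttle starts at 06:31 + 465 min = 14:16.
Customs starts at 14:16 + 94 min = 15:50.
From 15:50 to 17:30 is 1 h 40 min.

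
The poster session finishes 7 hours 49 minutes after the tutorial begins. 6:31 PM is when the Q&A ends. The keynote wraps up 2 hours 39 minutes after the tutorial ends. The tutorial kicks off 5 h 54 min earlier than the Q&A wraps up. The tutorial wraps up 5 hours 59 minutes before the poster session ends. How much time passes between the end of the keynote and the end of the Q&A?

The tutorial starts at 6:31 PM − 354 min = 12:37 PM.
The poster session ends at 12:37 PM + 469 min = 8:26 PM.
The tutorial ends at 8:26 PM − 359 min = 2:27 PM.
The keynote ends at 2:27 PM + 159 min = 5:06 PM.
From 5:06 PM to 6:31 PM is 1 hour 25 minutes.

1 hour 25 minutes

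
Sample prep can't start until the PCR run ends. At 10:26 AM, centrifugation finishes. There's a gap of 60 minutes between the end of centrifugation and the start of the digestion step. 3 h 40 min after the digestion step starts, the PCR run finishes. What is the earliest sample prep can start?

3:06 PM

The digestion step starts at 10:26 AM + 60 min = 11:26 AM.
The PCR run ends at 11:26 AM + 220 min = 3:06 PM.
Sample prep is bounded by the PCR run, so the earliest it can start is 3:06 PM.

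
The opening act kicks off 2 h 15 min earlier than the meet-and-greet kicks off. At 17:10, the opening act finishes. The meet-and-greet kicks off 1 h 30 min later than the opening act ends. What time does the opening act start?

16:25

The meet-and-greet starts at 17:10 + 90 min = 18:40.
The opening act starts at 18:40 − 135 min = 16:25.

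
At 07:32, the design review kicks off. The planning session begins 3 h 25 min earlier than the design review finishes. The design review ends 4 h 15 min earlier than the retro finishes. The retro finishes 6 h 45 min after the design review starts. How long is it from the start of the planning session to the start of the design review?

55 minutes

The retro ends at 07:32 + 405 min = 14:17.
The design review ends at 14:17 − 255 min = 10:02.
The planning session starts at 10:02 − 205 min = 06:37.
From 06:37 to 07:32 is 55 minutes.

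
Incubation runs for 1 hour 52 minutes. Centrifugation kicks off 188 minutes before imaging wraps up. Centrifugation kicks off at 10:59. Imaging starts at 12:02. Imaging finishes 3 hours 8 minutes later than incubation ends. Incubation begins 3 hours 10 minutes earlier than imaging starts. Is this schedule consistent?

No

Incubation starts at 12:02 − 190 min = 08:52.
Incubation ends at 08:52 + 112 min = 10:44.
Imaging ends at 10:44 + 188 min = 13:52.
Centrifugation starts at 13:52 − 188 min = 10:44.
But centrifugation is also said to start at 10:59 — a 15-minute conflict.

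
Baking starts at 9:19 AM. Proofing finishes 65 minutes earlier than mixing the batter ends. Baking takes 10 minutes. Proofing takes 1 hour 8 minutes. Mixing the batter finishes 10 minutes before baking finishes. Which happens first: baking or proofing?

Baking ends at 9:19 AM + 10 min = 9:29 AM.
Mixing the batter ends at 9:29 AM − 10 min = 9:19 AM.
Proofing ends at 9:19 AM − 65 min = 8:14 AM.
Proofing starts at 8:14 AM − 68 min = 7:06 AM.
Baking starts at 9:19 AM and proofing starts at 7:06 AM, so proofing is first.

proofing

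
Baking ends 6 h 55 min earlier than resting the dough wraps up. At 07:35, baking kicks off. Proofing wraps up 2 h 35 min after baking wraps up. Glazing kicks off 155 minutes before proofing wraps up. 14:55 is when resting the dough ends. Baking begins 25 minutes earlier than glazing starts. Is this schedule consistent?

Baking ends at 14:55 − 415 min = 08:00.
Proofing ends at 08:00 + 155 min = 10:35.
Glazing starts at 10:35 − 155 min = 08:00.
Baking starts at 08:00 − 25 min = 07:35.
That matches the stated 07:35, so the schedule is consistent.

Yes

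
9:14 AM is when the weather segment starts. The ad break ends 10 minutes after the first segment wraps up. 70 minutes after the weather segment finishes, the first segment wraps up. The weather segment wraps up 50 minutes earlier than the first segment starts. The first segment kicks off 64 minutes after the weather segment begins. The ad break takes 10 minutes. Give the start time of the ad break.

10:38 AM

The first segment starts at 9:14 AM + 64 min = 10:18 AM.
The weather segment ends at 10:18 AM − 50 min = 9:28 AM.
The first segment ends at 9:28 AM + 70 min = 10:38 AM.
The ad break ends at 10:38 AM + 10 min = 10:48 AM.
The ad break starts at 10:48 AM − 10 min = 10:38 AM.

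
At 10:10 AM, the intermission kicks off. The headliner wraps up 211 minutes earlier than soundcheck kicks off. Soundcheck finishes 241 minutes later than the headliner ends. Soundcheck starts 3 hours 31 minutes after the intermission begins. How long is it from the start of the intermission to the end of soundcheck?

4 hours 1 minute

Soundcheck starts at 10:10 AM + 211 min = 1:41 PM.
The headliner ends at 1:41 PM − 211 min = 10:10 AM.
Soundcheck ends at 10:10 AM + 241 min = 2:11 PM.
From 10:10 AM to 2:11 PM is 4 hours 1 minute.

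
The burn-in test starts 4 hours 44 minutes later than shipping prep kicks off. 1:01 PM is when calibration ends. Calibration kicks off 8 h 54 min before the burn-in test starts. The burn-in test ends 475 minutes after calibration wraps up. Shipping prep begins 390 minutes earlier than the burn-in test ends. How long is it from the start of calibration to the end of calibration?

The burn-in test ends at 1:01 PM + 475 min = 8:56 PM.
Shipping prep starts at 8:56 PM − 390 min = 2:26 PM.
The burn-in test starts at 2:26 PM + 284 min = 7:10 PM.
Calibration starts at 7:10 PM − 534 min = 10:16 AM.
From 10:16 AM to 1:01 PM is 2 h 45 min.

2 h 45 min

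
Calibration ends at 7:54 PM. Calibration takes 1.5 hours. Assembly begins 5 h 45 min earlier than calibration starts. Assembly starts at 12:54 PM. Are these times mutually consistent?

Calibration starts at 7:54 PM − 90 min = 6:24 PM.
Assembly starts at 6:24 PM − 345 min = 12:39 PM.
But assembly is also said to start at 12:54 PM — a 15-minute conflict.

No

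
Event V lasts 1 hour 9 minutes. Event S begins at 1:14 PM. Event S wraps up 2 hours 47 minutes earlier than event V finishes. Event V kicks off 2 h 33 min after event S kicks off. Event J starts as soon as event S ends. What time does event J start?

Event V starts at 1:14 PM + 153 min = 3:47 PM.
Event V ends at 3:47 PM + 69 min = 4:56 PM.
Event S ends at 4:56 PM − 167 min = 2:09 PM.
So event J starts at 2:09 PM.

2:09 PM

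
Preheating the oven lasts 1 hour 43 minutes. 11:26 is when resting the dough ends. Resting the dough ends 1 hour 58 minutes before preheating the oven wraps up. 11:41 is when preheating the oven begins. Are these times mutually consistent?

Yes

Preheating the oven ends at 11:41 + 103 min = 13:24.
Resting the dough ends at 13:24 − 118 min = 11:26.
That matches the stated 11:26, so the schedule is consistent.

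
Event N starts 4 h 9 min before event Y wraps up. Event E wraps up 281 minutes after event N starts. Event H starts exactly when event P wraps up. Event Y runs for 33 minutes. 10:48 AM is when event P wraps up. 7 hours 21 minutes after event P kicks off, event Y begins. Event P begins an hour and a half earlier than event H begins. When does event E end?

Event H starts at 10:48 AM.
Event P starts at 10:48 AM − 90 min = 9:18 AM.
Event Y starts at 9:18 AM + 441 min = 4:39 PM.
Event Y ends at 4:39 PM + 33 min = 5:12 PM.
Event N starts at 5:12 PM − 249 min = 1:03 PM.
Event E ends at 1:03 PM + 281 min = 5:44 PM.

5:44 PM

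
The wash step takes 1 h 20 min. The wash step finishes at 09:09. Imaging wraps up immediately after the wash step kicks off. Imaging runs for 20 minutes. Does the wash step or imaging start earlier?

imaging

The wash step starts at 09:09 − 80 min = 07:49.
So imaging ends at 07:49.
Imaging starts at 07:49 − 20 min = 07:29.
The wash step starts at 07:49 and imaging starts at 07:29, so imaging is first.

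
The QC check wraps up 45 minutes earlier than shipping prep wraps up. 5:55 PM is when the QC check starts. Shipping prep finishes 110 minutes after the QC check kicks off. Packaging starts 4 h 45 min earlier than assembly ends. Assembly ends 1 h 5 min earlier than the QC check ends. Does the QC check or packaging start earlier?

Shipping prep ends at 5:55 PM + 110 min = 7:45 PM.
The QC check ends at 7:45 PM − 45 min = 7:00 PM.
Assembly ends at 7:00 PM − 65 min = 5:55 PM.
Packaging starts at 5:55 PM − 285 min = 1:10 PM.
The QC check starts at 5:55 PM and packaging starts at 1:10 PM, so packaging is first.

packaging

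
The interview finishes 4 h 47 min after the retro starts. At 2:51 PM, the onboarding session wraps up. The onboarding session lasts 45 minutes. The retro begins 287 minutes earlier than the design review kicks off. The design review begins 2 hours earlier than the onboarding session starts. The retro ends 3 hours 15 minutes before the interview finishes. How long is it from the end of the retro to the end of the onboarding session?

360 minutes

The onboarding session starts at 2:51 PM − 45 min = 2:06 PM.
The design review starts at 2:06 PM − 120 min = 12:06 PM.
The retro starts at 12:06 PM − 287 min = 7:19 AM.
The interview ends at 7:19 AM + 287 min = 12:06 PM.
The retro ends at 12:06 PM − 195 min = 8:51 AM.
From 8:51 AM to 2:51 PM is 360 minutes.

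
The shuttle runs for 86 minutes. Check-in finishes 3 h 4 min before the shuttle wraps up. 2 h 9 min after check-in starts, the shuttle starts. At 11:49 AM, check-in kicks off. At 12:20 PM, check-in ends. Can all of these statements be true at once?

The shuttle starts at 11:49 AM + 129 min = 1:58 PM.
The shuttle ends at 1:58 PM + 86 min = 3:24 PM.
Check-in ends at 3:24 PM − 184 min = 12:20 PM.
That matches the stated 12:20 PM, so the schedule is consistent.

Yes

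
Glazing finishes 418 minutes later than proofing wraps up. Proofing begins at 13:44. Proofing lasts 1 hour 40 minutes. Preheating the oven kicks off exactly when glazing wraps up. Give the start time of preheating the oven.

22:22

Proofing ends at 13:44 + 100 min = 15:24.
Glazing ends at 15:24 + 418 min = 22:22.
So preheating the oven starts at 22:22.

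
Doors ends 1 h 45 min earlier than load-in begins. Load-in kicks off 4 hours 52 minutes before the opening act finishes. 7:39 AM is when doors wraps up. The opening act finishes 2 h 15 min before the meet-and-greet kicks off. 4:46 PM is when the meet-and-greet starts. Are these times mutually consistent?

No

The opening act ends at 4:46 PM − 135 min = 2:31 PM.
Load-in starts at 2:31 PM − 292 min = 9:39 AM.
Doors ends at 9:39 AM − 105 min = 7:54 AM.
But doors is also said to end at 7:39 AM — a 15-minute conflict.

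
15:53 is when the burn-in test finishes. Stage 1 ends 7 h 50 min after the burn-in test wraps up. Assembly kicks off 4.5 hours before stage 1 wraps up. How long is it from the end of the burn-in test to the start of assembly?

Stage 1 ends at 15:53 + 470 min = 23:43.
Assembly starts at 23:43 − 270 min = 19:13.
From 15:53 to 19:13 is 200 minutes.

200 minutes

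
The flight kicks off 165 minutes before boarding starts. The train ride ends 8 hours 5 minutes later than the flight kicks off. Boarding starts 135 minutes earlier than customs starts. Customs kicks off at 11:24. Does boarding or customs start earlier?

boarding

Boarding starts at 11:24 − 135 min = 09:09.
Boarding starts at 09:09 and customs starts at 11:24, so boarding is first.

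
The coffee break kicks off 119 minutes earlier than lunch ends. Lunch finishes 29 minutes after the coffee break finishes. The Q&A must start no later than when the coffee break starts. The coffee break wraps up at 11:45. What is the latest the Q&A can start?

Lunch ends at 11:45 + 29 min = 12:14.
The coffee break starts at 12:14 − 119 min = 10:15.
The Q&A is bounded by the coffee break, so the latest it can start is 10:15.

10:15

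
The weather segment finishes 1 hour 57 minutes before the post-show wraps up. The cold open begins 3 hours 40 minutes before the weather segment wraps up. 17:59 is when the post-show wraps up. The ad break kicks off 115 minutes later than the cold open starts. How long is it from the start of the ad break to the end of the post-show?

222 minutes

The weather segment ends at 17:59 − 117 min = 16:02.
The cold open starts at 16:02 − 220 min = 12:22.
The ad break starts at 12:22 + 115 min = 14:17.
From 14:17 to 17:59 is 222 minutes.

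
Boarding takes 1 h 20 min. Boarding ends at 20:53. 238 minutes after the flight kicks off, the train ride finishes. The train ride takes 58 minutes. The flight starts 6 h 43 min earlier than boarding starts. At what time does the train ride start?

15:50

Boarding starts at 20:53 − 80 min = 19:33.
The flight starts at 19:33 − 403 min = 12:50.
The train ride ends at 12:50 + 238 min = 16:48.
The train ride starts at 16:48 − 58 min = 15:50.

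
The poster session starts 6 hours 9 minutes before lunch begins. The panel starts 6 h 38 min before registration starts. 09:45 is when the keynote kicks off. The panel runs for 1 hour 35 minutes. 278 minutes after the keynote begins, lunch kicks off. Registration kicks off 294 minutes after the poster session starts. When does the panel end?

08:05

Lunch starts at 09:45 + 278 min = 14:23.
The poster session starts at 14:23 − 369 min = 08:14.
Registration starts at 08:14 + 294 min = 13:08.
The panel starts at 13:08 − 398 min = 06:30.
The panel ends at 06:30 + 95 min = 08:05.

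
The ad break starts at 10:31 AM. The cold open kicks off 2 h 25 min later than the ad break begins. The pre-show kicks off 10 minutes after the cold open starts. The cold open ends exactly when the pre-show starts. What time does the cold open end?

The cold open starts at 10:31 AM + 145 min = 12:56 PM.
The pre-show starts at 12:56 PM + 10 min = 1:06 PM.
So the cold open ends at 1:06 PM.

1:06 PM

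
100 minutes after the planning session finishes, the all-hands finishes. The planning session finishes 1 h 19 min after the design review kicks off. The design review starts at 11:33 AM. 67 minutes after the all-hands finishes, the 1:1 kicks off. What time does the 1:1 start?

3:39 PM

The planning session ends at 11:33 AM + 79 min = 12:52 PM.
The all-hands ends at 12:52 PM + 100 min = 2:32 PM.
The 1:1 starts at 2:32 PM + 67 min = 3:39 PM.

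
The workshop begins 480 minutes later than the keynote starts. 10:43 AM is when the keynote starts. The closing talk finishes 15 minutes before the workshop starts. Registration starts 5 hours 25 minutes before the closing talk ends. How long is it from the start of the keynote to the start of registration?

The workshop starts at 10:43 AM + 480 min = 6:43 PM.
The closing talk ends at 6:43 PM − 15 min = 6:28 PM.
Registration starts at 6:28 PM − 325 min = 1:03 PM.
From 10:43 AM to 1:03 PM is 140 minutes.

140 minutes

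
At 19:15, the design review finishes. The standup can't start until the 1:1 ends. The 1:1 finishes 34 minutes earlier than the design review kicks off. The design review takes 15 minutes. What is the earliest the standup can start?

The design review starts at 19:15 − 15 min = 19:00.
The 1:1 ends at 19:00 − 34 min = 18:26.
The standup is bounded by the 1:1, so the earliest it can start is 18:26.

18:26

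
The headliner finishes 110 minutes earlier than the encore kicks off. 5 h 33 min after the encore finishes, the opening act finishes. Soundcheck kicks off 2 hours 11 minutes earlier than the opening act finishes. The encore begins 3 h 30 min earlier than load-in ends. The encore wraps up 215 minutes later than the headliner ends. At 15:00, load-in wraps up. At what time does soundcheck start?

The encore starts at 15:00 − 210 min = 11:30.
The headliner ends at 11:30 − 110 min = 09:40.
The encore ends at 09:40 + 215 min = 13:15.
The opening act ends at 13:15 + 333 min = 18:48.
Soundcheck starts at 18:48 − 131 min = 16:37.

16:37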